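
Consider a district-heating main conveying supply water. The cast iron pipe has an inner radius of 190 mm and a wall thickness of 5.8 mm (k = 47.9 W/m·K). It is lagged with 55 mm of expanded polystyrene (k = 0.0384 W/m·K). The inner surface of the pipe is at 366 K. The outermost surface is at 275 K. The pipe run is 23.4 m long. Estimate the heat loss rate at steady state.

Q ≈ 2080 W

Per-layer cylindrical resistances, series-summed:
R_cast iron pipe wall = ln(195.8/190)/(2π×47.9×23.4) = 4.27×10^-6 K/W
R_expanded polystyrene = ln(250.8/195.8)/(2π×0.0384×23.4) = 0.04385 K/W
R_total = 0.04385 K/W
Q = ΔT/R_total = 91/0.04385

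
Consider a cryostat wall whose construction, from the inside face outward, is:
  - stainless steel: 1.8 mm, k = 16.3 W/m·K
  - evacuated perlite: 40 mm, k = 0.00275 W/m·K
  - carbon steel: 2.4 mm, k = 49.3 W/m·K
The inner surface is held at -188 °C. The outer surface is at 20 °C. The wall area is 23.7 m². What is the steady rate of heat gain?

Q ≈ 339 W

Treating each layer as a thermal resistance in series:
R_stainless steel = L/(kA) = 0.0018/(16.3×23.7) = 4.659×10^-6 K/W
R_evacuated perlite = L/(kA) = 0.04/(0.00275×23.7) = 0.6137 K/W
R_carbon steel = L/(kA) = 0.0024/(49.3×23.7) = 2.054×10^-6 K/W
R_total = 0.6137 K/W
Q = ΔT / R_total = 208 / 0.6137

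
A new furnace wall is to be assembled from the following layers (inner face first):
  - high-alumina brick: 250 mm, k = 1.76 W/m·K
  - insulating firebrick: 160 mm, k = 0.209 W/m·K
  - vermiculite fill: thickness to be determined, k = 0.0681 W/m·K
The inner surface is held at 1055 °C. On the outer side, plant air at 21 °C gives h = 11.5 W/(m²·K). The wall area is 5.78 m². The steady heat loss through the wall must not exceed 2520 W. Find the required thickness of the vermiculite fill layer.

L ≈ 93.8 mm

Series thermal resistances:
R_high-alumina brick = L/(kA) = 0.25/(1.76×5.78) = 0.02458 K/W
R_insulating firebrick = L/(kA) = 0.16/(0.209×5.78) = 0.1324 K/W
R_outer film = 1/(h_o·A) = 1/(11.5×5.78) = 0.01504 K/W
Sum of the known resistances R_other = 0.1721 K/W
Required total resistance R_tot = ΔT/Q_allow = 1034/2520 = 0.4103 K/W
R_vermiculite fill = R_tot − R_other = 0.2382 K/W
L = R·k·A = 0.2382×0.0681×5.78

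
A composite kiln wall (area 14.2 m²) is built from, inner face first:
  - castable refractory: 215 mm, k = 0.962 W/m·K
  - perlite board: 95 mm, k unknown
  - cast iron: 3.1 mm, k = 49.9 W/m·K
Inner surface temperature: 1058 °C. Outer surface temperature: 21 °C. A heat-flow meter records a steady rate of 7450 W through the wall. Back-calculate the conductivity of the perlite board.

Series thermal resistances:
R_castable refractory = L/(kA) = 0.215/(0.962×14.2) = 0.01574 K/W
R_cast iron = L/(kA) = 0.0031/(49.9×14.2) = 4.375×10^-6 K/W
Sum of known resistances R_other = 0.01574 K/W
Total R = ΔT/Q = 1037/7450 = 0.1392 K/W
R_perlite board = R_total − R_other = 0.1235 K/W
k = L/(R·A) = 0.095/(0.1235×14.2)

k ≈ 0.0542 W/(m·K)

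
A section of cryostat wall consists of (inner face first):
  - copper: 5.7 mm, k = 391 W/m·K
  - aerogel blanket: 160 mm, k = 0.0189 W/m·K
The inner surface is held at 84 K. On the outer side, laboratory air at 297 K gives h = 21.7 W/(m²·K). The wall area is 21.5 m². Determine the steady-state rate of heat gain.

Model the wall as resistances in series:
R_copper = L/(kA) = 0.0057/(391×21.5) = 6.78×10^-7 K/W
R_aerogel blanket = L/(kA) = 0.16/(0.0189×21.5) = 0.3937 K/W
R_outer film = 1/(h_o·A) = 1/(21.7×21.5) = 0.002143 K/W
R_total = 0.3959 K/W
Q = ΔT / R_total = 213 / 0.3959

Q ≈ 538 W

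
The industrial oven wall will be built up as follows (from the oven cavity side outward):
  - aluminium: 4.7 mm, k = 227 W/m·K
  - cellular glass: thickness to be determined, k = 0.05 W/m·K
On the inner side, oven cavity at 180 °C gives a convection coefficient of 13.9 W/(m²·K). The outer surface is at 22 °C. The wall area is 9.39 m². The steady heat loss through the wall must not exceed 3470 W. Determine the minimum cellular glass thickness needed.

L ≈ 17.8 mm

Using the resistance-network approach (series):
R_inner film = 1/(h_i·A) = 1/(13.9×9.39) = 0.007662 K/W
R_aluminium = L/(kA) = 0.0047/(227×9.39) = 2.205×10^-6 K/W
Sum of the known resistances R_other = 0.007664 K/W
Required total resistance R_tot = ΔT/Q_allow = 158/3470 = 0.04553 K/W
R_cellular glass = R_tot − R_other = 0.03787 K/W
L = R·k·A = 0.03787×0.05×9.39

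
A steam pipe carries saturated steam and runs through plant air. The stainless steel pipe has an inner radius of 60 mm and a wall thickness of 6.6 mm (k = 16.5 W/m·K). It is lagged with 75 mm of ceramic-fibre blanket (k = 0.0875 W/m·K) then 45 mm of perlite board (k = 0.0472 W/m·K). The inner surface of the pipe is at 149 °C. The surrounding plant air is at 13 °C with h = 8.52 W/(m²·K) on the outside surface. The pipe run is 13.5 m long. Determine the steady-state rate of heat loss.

Radial resistances (cylindrical: R_cond = ln(r_o/r_i)/(2πkL), R_conv = 1/(h·2πrL)):
R_stainless steel pipe wall = ln(66.6/60)/(2π×16.5×13.5) = 7.457×10^-5 K/W
R_ceramic-fibre blanket = ln(141.6/66.6)/(2π×0.0875×13.5) = 0.1016 K/W
R_perlite board = ln(186.6/141.6)/(2π×0.0472×13.5) = 0.06893 K/W
R_outer film = 1/(h_o·2πr_oL) = 1/(8.52×2π×0.1866×13.5) = 0.007415 K/W
R_total = 0.178 K/W
Q = ΔT/R_total = 136/0.178

Q ≈ 764 W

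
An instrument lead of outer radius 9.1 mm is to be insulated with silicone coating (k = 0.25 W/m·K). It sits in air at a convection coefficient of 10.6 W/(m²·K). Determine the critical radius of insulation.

r_cr ≈ 23.6 mm

For a cylinder r_cr = k/h = 0.25/10.6
r_cr = 23.6 mm; since the bare radius (9.1 mm) is below r_cr, adding a thin layer of insulation will *increase* heat loss.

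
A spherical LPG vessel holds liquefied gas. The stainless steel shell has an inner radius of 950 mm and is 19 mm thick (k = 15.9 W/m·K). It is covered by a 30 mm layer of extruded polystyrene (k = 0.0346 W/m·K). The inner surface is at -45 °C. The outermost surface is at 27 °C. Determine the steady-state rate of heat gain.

Q ≈ 1010 W

Radial (spherical) resistances in series:
R_stainless steel shell = (1/0.95 − 1/0.969)/(4π×15.9) = 1.033×10^-4 K/W
R_extruded polystyrene = (1/0.969 − 1/0.999)/(4π×0.0346) = 0.07128 K/W
R_total = 0.07138 K/W
Q = ΔT/R_total = 72/0.07138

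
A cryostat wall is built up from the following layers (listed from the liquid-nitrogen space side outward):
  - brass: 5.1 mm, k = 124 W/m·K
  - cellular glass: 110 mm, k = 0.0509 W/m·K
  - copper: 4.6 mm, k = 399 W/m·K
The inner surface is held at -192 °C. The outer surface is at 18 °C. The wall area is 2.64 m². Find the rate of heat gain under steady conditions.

Q ≈ 257 W

Series thermal resistances:
R_brass = L/(kA) = 0.0051/(124×2.64) = 1.558×10^-5 K/W
R_cellular glass = L/(kA) = 0.11/(0.0509×2.64) = 0.8186 K/W
R_copper = L/(kA) = 0.0046/(399×2.64) = 4.367×10^-6 K/W
R_total = 0.8186 K/W
Q = ΔT / R_total = 210 / 0.8186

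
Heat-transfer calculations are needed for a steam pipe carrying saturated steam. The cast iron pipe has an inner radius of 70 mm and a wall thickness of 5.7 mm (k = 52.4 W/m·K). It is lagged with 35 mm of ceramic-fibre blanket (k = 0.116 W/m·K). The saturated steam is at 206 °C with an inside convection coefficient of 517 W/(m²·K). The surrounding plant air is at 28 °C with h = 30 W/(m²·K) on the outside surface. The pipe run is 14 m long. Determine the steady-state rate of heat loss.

Q ≈ 4340 W

For a radial system each layer contributes R = ln(r_out/r_in)/(2πkL); films add R = 1/(hA).
R_inner film = 1/(h_i·2πr₁L) = 1/(517×2π×0.07×14) = 3.141×10^-4 K/W
R_cast iron pipe wall = ln(75.7/70)/(2π×52.4×14) = 1.698×10^-5 K/W
R_ceramic-fibre blanket = ln(110.7/75.7)/(2π×0.116×14) = 0.03725 K/W
R_outer film = 1/(h_o·2πr_oL) = 1/(30×2π×0.1107×14) = 0.003423 K/W
R_total = 0.041 K/W
Q = ΔT/R_total = 178/0.041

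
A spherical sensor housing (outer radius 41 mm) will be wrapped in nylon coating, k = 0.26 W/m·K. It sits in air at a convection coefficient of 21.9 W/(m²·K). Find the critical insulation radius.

r_cr ≈ 23.7 mm

For a sphere r_cr = 2k/h = 2×0.26/21.9
r_cr = 23.7 mm; since the bare radius (41 mm) is above r_cr, any added insulation will reduce heat loss.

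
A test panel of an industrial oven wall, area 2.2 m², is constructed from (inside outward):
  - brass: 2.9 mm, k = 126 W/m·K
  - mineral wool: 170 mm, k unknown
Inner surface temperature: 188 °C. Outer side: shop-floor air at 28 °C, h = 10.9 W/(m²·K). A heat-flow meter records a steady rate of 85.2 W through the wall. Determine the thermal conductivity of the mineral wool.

Treating each layer as a thermal resistance in series:
R_brass = L/(kA) = 0.0029/(126×2.2) = 1.046×10^-5 K/W
R_outer film = 1/(h_o·A) = 1/(10.9×2.2) = 0.0417 K/W
Sum of known resistances R_other = 0.04171 K/W
Total R = ΔT/Q = 160/85.2 = 1.878 K/W
R_mineral wool = R_total − R_other = 1.836 K/W
k = L/(R·A) = 0.17/(1.836×2.2)

k ≈ 0.0421 W/(m·K)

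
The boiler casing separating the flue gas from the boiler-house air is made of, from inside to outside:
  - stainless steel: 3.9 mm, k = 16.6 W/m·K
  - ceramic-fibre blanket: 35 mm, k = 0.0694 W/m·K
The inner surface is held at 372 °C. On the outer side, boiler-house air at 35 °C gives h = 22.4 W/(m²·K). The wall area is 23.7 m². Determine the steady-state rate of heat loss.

Q ≈ 14500 W

Thermal resistances in series:
R_stainless steel = L/(kA) = 0.0039/(16.6×23.7) = 9.913×10^-6 K/W
R_ceramic-fibre blanket = L/(kA) = 0.035/(0.0694×23.7) = 0.02128 K/W
R_outer film = 1/(h_o·A) = 1/(22.4×23.7) = 0.001884 K/W
R_total = 0.02317 K/W
Q = ΔT / R_total = 337 / 0.02317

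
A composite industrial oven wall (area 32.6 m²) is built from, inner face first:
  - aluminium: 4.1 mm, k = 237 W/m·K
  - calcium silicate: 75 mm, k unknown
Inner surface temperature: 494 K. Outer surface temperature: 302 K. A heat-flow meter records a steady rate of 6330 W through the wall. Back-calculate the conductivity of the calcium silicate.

Series thermal resistances:
R_aluminium = L/(kA) = 0.0041/(237×32.6) = 5.307×10^-7 K/W
Sum of known resistances R_other = 5.307×10^-7 K/W
Total R = ΔT/Q = 192/6330 = 0.03033 K/W
R_calcium silicate = R_total − R_other = 0.03033 K/W
k = L/(R·A) = 0.075/(0.03033×32.6)

k ≈ 0.0758 W/(m·K)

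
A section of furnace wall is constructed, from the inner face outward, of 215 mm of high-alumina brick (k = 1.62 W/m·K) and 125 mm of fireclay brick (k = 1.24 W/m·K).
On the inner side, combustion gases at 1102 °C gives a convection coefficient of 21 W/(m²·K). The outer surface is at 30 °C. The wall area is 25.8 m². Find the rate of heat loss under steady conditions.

Using the resistance-network approach (series):
R_inner film = 1/(h_i·A) = 1/(21×25.8) = 0.001846 K/W
R_high-alumina brick = L/(kA) = 0.215/(1.62×25.8) = 0.005144 K/W
R_fireclay brick = L/(kA) = 0.125/(1.24×25.8) = 0.003907 K/W
R_total = 0.0109 K/W
Q = ΔT / R_total = 1072 / 0.0109

Q ≈ 98400 W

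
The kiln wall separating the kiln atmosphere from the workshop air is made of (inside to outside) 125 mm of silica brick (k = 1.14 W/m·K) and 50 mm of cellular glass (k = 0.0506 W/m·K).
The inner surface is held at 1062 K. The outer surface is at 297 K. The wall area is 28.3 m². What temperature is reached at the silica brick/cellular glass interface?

T ≈ 986 K

Treating each layer as a thermal resistance in series:
R_silica brick = L/(kA) = 0.125/(1.14×28.3) = 0.003875 K/W
R_cellular glass = L/(kA) = 0.05/(0.0506×28.3) = 0.03492 K/W
R_total = 0.03879 K/W;  Q = ΔT/R_total = 765/0.03879 = 19720 W
T_interface = T_inner − Q·ΣR(inner→interface) = 1062 − 19700×0.003875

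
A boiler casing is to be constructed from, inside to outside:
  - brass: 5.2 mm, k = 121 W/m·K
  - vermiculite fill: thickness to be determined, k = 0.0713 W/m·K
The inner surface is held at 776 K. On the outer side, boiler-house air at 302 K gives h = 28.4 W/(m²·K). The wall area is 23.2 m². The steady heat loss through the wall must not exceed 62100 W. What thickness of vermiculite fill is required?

Using the resistance-network approach (series):
R_brass = L/(kA) = 0.0052/(121×23.2) = 1.852×10^-6 K/W
R_outer film = 1/(h_o·A) = 1/(28.4×23.2) = 0.001518 K/W
Sum of the known resistances R_other = 0.00152 K/W
Required total resistance R_tot = ΔT/Q_allow = 474/62100 = 0.007633 K/W
R_vermiculite fill = R_tot − R_other = 0.006113 K/W
L = R·k·A = 0.006113×0.0713×23.2

L ≈ 10.1 mm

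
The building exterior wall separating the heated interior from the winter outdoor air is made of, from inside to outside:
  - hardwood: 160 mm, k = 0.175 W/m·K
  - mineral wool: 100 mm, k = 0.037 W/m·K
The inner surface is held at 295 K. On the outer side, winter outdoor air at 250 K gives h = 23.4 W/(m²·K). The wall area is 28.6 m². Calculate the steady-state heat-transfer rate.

Q ≈ 352 W

Series thermal resistances:
R_hardwood = L/(kA) = 0.16/(0.175×28.6) = 0.03197 K/W
R_mineral wool = L/(kA) = 0.1/(0.037×28.6) = 0.0945 K/W
R_outer film = 1/(h_o·A) = 1/(23.4×28.6) = 0.001494 K/W
R_total = 0.128 K/W
Q = ΔT / R_total = 45 / 0.128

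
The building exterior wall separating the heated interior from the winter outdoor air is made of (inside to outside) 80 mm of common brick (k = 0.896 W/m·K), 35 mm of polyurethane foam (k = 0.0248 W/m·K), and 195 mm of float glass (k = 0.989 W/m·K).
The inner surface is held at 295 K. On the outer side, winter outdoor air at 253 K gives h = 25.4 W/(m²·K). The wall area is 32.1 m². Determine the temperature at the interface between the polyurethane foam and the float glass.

T ≈ 259 K

Using the resistance-network approach (series):
R_common brick = L/(kA) = 0.08/(0.896×32.1) = 0.002781 K/W
R_polyurethane foam = L/(kA) = 0.035/(0.0248×32.1) = 0.04397 K/W
R_float glass = L/(kA) = 0.195/(0.989×32.1) = 0.006142 K/W
R_outer film = 1/(h_o·A) = 1/(25.4×32.1) = 0.001226 K/W
R_total = 0.05412 K/W;  Q = ΔT/R_total = 42/0.05412 = 776.1 W
T_interface = T_inner − Q·ΣR(inner→interface) = 295 − 776×0.04675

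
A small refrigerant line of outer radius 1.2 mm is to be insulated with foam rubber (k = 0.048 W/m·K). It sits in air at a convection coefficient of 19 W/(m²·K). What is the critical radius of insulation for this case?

For a cylinder r_cr = k/h = 0.048/19
r_cr = 2.53 mm; since the bare radius (1.2 mm) is below r_cr, adding a thin layer of insulation will *increase* heat loss.

r_cr ≈ 2.53 mm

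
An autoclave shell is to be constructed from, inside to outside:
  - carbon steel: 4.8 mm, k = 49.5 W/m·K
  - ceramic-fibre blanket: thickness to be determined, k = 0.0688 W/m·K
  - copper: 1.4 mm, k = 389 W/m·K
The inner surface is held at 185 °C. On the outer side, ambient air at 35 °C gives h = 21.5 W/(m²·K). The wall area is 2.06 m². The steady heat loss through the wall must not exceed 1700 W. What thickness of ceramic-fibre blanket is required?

L ≈ 9.3 mm

Model the wall as resistances in series:
R_carbon steel = L/(kA) = 0.0048/(49.5×2.06) = 4.707×10^-5 K/W
R_copper = L/(kA) = 0.0014/(389×2.06) = 1.747×10^-6 K/W
R_outer film = 1/(h_o·A) = 1/(21.5×2.06) = 0.02258 K/W
Sum of the known resistances R_other = 0.02263 K/W
Required total resistance R_tot = ΔT/Q_allow = 150/1700 = 0.08824 K/W
R_ceramic-fibre blanket = R_tot − R_other = 0.06561 K/W
L = R·k·A = 0.06561×0.0688×2.06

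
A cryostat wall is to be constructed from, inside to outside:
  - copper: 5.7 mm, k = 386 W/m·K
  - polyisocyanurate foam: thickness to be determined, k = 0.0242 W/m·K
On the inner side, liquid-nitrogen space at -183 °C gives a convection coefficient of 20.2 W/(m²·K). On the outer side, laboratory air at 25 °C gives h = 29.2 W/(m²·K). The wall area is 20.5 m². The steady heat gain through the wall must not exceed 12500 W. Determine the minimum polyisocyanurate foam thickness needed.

Thermal resistances in series:
R_inner film = 1/(h_i·A) = 1/(20.2×20.5) = 0.002415 K/W
R_copper = L/(kA) = 0.0057/(386×20.5) = 7.203×10^-7 K/W
R_outer film = 1/(h_o·A) = 1/(29.2×20.5) = 0.001671 K/W
Sum of the known resistances R_other = 0.004086 K/W
Required total resistance R_tot = ΔT/Q_allow = 208/12500 = 0.01664 K/W
R_polyisocyanurate foam = R_tot − R_other = 0.01255 K/W
L = R·k·A = 0.01255×0.0242×20.5

L ≈ 6.23 mm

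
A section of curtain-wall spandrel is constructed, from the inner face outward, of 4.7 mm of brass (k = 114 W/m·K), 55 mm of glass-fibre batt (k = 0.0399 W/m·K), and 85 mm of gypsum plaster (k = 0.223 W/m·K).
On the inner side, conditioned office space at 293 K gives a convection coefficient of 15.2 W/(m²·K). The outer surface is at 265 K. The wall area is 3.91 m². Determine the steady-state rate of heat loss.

Using the resistance-network approach (series):
R_inner film = 1/(h_i·A) = 1/(15.2×3.91) = 0.01683 K/W
R_brass = L/(kA) = 0.0047/(114×3.91) = 1.054×10^-5 K/W
R_glass-fibre batt = L/(kA) = 0.055/(0.0399×3.91) = 0.3525 K/W
R_gypsum plaster = L/(kA) = 0.085/(0.223×3.91) = 0.09748 K/W
R_total = 0.4669 K/W
Q = ΔT / R_total = 28 / 0.4669

Q ≈ 60 W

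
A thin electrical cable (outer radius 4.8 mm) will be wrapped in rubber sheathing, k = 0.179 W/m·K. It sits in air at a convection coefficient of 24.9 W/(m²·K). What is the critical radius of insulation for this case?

r_cr ≈ 7.19 mm

For a cylinder r_cr = k/h = 0.179/24.9
r_cr = 7.19 mm; since the bare radius (4.8 mm) is below r_cr, adding a thin layer of insulation will *increase* heat loss.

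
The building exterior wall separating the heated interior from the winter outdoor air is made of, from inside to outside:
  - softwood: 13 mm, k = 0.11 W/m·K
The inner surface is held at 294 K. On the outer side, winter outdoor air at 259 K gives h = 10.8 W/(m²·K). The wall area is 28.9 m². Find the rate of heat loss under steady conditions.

Treating each layer as a thermal resistance in series:
R_softwood = L/(kA) = 0.013/(0.11×28.9) = 0.004089 K/W
R_outer film = 1/(h_o·A) = 1/(10.8×28.9) = 0.003204 K/W
R_total = 0.007293 K/W
Q = ΔT / R_total = 35 / 0.007293

Q ≈ 4800 W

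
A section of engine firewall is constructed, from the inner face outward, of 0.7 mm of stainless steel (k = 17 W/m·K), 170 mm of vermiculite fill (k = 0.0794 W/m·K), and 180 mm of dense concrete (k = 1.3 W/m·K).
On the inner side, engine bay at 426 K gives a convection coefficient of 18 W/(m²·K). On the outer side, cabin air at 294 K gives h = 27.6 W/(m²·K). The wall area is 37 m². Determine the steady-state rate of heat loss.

Q ≈ 2060 W

Thermal resistances in series:
R_inner film = 1/(h_i·A) = 1/(18×37) = 0.001502 K/W
R_stainless steel = L/(kA) = 0.0007/(17×37) = 1.113×10^-6 K/W
R_vermiculite fill = L/(kA) = 0.17/(0.0794×37) = 0.05787 K/W
R_dense concrete = L/(kA) = 0.18/(1.3×37) = 0.003742 K/W
R_outer film = 1/(h_o·A) = 1/(27.6×37) = 9.792×10^-4 K/W
R_total = 0.06409 K/W
Q = ΔT / R_total = 132 / 0.06409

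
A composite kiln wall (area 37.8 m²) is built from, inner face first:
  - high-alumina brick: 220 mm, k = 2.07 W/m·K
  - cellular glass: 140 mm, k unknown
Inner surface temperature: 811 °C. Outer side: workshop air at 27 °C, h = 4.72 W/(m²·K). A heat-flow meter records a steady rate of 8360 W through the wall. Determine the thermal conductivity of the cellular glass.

k ≈ 0.0434 W/(m·K)

Treating each layer as a thermal resistance in series:
R_high-alumina brick = L/(kA) = 0.22/(2.07×37.8) = 0.002812 K/W
R_outer film = 1/(h_o·A) = 1/(4.72×37.8) = 0.005605 K/W
Sum of known resistances R_other = 0.008417 K/W
Total R = ΔT/Q = 784/8360 = 0.09378 K/W
R_cellular glass = R_total − R_other = 0.08536 K/W
k = L/(R·A) = 0.14/(0.08536×37.8)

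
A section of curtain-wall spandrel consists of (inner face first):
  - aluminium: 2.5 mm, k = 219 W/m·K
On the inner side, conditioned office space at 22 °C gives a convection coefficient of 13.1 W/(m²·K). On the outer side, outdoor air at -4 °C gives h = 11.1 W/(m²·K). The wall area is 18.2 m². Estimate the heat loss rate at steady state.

Model the wall as resistances in series:
R_inner film = 1/(h_i·A) = 1/(13.1×18.2) = 0.004194 K/W
R_aluminium = L/(kA) = 0.0025/(219×18.2) = 6.272×10^-7 K/W
R_outer film = 1/(h_o·A) = 1/(11.1×18.2) = 0.00495 K/W
R_total = 0.009145 K/W
Q = ΔT / R_total = 26 / 0.009145

Q ≈ 2840 W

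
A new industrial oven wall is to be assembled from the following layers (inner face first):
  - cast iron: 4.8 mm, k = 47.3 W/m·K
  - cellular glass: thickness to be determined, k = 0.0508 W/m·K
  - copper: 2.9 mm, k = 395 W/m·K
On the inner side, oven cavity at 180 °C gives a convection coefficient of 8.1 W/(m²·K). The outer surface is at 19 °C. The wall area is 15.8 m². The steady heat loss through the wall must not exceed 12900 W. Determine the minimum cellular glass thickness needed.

L ≈ 3.74 mm

Model the wall as resistances in series:
R_inner film = 1/(h_i·A) = 1/(8.1×15.8) = 0.007814 K/W
R_cast iron = L/(kA) = 0.0048/(47.3×15.8) = 6.423×10^-6 K/W
R_copper = L/(kA) = 0.0029/(395×15.8) = 4.647×10^-7 K/W
Sum of the known resistances R_other = 0.007821 K/W
Required total resistance R_tot = ΔT/Q_allow = 161/12900 = 0.01248 K/W
R_cellular glass = R_tot − R_other = 0.00466 K/W
L = R·k·A = 0.00466×0.0508×15.8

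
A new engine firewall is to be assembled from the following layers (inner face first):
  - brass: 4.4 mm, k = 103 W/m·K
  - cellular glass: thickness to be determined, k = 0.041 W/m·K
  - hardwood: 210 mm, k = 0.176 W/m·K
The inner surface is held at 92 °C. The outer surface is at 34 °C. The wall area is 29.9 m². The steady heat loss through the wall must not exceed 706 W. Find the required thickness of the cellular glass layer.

L ≈ 51.8 mm

Treating each layer as a thermal resistance in series:
R_brass = L/(kA) = 0.0044/(103×29.9) = 1.429×10^-6 K/W
R_hardwood = L/(kA) = 0.21/(0.176×29.9) = 0.03991 K/W
Sum of the known resistances R_other = 0.03991 K/W
Required total resistance R_tot = ΔT/Q_allow = 58/706 = 0.08215 K/W
R_cellular glass = R_tot − R_other = 0.04225 K/W
L = R·k·A = 0.04225×0.041×29.9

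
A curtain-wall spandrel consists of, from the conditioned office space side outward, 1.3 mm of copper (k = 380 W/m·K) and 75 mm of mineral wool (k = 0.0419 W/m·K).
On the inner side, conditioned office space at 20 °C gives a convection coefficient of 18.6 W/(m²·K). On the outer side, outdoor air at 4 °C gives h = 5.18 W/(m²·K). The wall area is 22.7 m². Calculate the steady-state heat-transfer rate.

Q ≈ 178 W

Using the resistance-network approach (series):
R_inner film = 1/(h_i·A) = 1/(18.6×22.7) = 0.002368 K/W
R_copper = L/(kA) = 0.0013/(380×22.7) = 1.507×10^-7 K/W
R_mineral wool = L/(kA) = 0.075/(0.0419×22.7) = 0.07885 K/W
R_outer film = 1/(h_o·A) = 1/(5.18×22.7) = 0.008504 K/W
R_total = 0.08973 K/W
Q = ΔT / R_total = 16 / 0.08973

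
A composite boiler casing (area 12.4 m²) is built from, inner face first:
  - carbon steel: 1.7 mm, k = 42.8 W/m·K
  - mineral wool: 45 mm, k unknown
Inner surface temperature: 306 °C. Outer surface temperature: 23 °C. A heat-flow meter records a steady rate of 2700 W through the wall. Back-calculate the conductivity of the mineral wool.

Thermal resistances in series:
R_carbon steel = L/(kA) = 0.0017/(42.8×12.4) = 3.203×10^-6 K/W
Sum of known resistances R_other = 3.203×10^-6 K/W
Total R = ΔT/Q = 283/2700 = 0.1048 K/W
R_mineral wool = R_total − R_other = 0.1048 K/W
k = L/(R·A) = 0.045/(0.1048×12.4)

k ≈ 0.0346 W/(m·K)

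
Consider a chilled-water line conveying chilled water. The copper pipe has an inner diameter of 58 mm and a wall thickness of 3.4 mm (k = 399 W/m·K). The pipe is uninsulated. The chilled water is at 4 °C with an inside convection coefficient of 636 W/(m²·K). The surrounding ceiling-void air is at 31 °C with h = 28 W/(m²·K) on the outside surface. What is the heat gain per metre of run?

Radial resistances (cylindrical: R_cond = ln(r_o/r_i)/(2πkL), R_conv = 1/(h·2πrL)):
R_inner film = 1/(h_i·2πr₁L) = 1/(636×2π×0.029×1) = 0.008629 K/W
R_copper pipe wall = ln(32.4/29)/(2π×399×1) = 4.422×10^-5 K/W
R_outer film = 1/(h_o·2πr_oL) = 1/(28×2π×0.0324×1) = 0.1754 K/W
R_total = 0.1841 K/W
Q = ΔT/R_total = 27/0.1841

q′ ≈ 147 W/m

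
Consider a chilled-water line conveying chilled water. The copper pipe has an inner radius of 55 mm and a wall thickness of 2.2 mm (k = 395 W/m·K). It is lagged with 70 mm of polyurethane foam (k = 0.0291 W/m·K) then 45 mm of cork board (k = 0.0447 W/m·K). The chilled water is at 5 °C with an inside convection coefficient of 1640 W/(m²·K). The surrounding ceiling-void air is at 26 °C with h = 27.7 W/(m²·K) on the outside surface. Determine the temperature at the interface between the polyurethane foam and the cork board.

Treating each annulus and film as a series resistance:
R_inner film = 1/(h_i·2πr₁L) = 1/(1640×2π×0.055×1) = 0.001764 K/W
R_copper pipe wall = ln(57.2/55)/(2π×395×1) = 1.58×10^-5 K/W
R_polyurethane foam = ln(127.2/57.2)/(2π×0.0291×1) = 4.371 K/W
R_cork board = ln(172.2/127.2)/(2π×0.0447×1) = 1.078 K/W
R_outer film = 1/(h_o·2πr_oL) = 1/(27.7×2π×0.1722×1) = 0.03337 K/W
R_total = 5.485 K/W
Q = ΔT/R_total = 21/5.485
Q = 3.83 W/m
T_interface = T_inner + Q·ΣR(inner→interface) = 5 + 3.83×4.373

T ≈ 21.7 °C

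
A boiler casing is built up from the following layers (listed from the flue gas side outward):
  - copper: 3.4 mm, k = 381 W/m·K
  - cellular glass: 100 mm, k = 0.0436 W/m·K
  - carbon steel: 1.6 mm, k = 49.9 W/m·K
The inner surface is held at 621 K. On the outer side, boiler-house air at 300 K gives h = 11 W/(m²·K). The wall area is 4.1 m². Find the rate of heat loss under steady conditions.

Model the wall as resistances in series:
R_copper = L/(kA) = 0.0034/(381×4.1) = 2.177×10^-6 K/W
R_cellular glass = L/(kA) = 0.1/(0.0436×4.1) = 0.5594 K/W
R_carbon steel = L/(kA) = 0.0016/(49.9×4.1) = 7.821×10^-6 K/W
R_outer film = 1/(h_o·A) = 1/(11×4.1) = 0.02217 K/W
R_total = 0.5816 K/W
Q = ΔT / R_total = 321 / 0.5816

Q ≈ 552 W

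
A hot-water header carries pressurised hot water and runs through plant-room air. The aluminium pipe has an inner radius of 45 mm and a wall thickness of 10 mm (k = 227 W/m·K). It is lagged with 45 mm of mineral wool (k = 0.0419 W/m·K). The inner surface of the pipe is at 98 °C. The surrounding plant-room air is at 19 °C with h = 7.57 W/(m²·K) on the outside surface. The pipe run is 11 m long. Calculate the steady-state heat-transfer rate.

Q ≈ 350 W

Cylindrical conduction, so R = ln(r₂/r₁)/(2πkL) per layer, in series:
R_aluminium pipe wall = ln(55/45)/(2π×227×11) = 1.279×10^-5 K/W
R_mineral wool = ln(100/55)/(2π×0.0419×11) = 0.2064 K/W
R_outer film = 1/(h_o·2πr_oL) = 1/(7.57×2π×0.1×11) = 0.01911 K/W
R_total = 0.2256 K/W
Q = ΔT/R_total = 79/0.2256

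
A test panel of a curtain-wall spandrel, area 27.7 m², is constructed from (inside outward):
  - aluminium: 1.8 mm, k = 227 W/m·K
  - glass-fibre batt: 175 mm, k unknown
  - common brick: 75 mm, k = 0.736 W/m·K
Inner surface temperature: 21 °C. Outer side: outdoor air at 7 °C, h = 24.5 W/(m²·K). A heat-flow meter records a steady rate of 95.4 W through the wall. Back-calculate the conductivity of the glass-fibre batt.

Using the resistance-network approach (series):
R_aluminium = L/(kA) = 0.0018/(227×27.7) = 2.863×10^-7 K/W
R_common brick = L/(kA) = 0.075/(0.736×27.7) = 0.003679 K/W
R_outer film = 1/(h_o·A) = 1/(24.5×27.7) = 0.001474 K/W
Sum of known resistances R_other = 0.005153 K/W
Total R = ΔT/Q = 14/95.4 = 0.1468 K/W
R_glass-fibre batt = R_total − R_other = 0.1416 K/W
k = L/(R·A) = 0.175/(0.1416×27.7)

k ≈ 0.0446 W/(m·K)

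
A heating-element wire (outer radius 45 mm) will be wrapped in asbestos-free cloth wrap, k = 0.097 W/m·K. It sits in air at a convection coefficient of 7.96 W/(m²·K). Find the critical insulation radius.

r_cr ≈ 12.2 mm

For a cylinder r_cr = k/h = 0.097/7.96
r_cr = 12.2 mm; since the bare radius (45 mm) is above r_cr, any added insulation will reduce heat loss.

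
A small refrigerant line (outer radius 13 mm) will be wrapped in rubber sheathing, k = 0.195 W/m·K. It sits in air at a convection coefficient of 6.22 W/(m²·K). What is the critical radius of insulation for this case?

r_cr ≈ 31.4 mm

For a cylinder r_cr = k/h = 0.195/6.22
r_cr = 31.4 mm; since the bare radius (13 mm) is below r_cr, adding a thin layer of insulation will *increase* heat loss.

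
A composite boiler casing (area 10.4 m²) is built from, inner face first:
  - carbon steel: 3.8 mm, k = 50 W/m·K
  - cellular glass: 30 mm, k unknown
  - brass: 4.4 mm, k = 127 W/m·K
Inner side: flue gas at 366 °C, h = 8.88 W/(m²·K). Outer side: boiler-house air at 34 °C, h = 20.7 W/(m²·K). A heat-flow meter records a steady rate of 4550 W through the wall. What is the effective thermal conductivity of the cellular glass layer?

k ≈ 0.0502 W/(m·K)

Treating each layer as a thermal resistance in series:
R_inner film = 1/(h_i·A) = 1/(8.88×10.4) = 0.01083 K/W
R_carbon steel = L/(kA) = 0.0038/(50×10.4) = 7.308×10^-6 K/W
R_brass = L/(kA) = 0.0044/(127×10.4) = 3.331×10^-6 K/W
R_outer film = 1/(h_o·A) = 1/(20.7×10.4) = 0.004645 K/W
Sum of known resistances R_other = 0.01548 K/W
Total R = ΔT/Q = 332/4550 = 0.07297 K/W
R_cellular glass = R_total − R_other = 0.05748 K/W
k = L/(R·A) = 0.03/(0.05748×10.4)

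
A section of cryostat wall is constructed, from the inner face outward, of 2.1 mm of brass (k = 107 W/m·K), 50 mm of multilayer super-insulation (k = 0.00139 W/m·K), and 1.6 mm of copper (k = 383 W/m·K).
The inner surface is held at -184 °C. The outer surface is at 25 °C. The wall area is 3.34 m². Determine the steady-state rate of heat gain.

Q ≈ 19.4 W

Thermal resistances in series:
R_brass = L/(kA) = 0.0021/(107×3.34) = 5.876×10^-6 K/W
R_multilayer super-insulation = L/(kA) = 0.05/(0.00139×3.34) = 10.77 K/W
R_copper = L/(kA) = 0.0016/(383×3.34) = 1.251×10^-6 K/W
R_total = 10.77 K/W
Q = ΔT / R_total = 209 / 10.77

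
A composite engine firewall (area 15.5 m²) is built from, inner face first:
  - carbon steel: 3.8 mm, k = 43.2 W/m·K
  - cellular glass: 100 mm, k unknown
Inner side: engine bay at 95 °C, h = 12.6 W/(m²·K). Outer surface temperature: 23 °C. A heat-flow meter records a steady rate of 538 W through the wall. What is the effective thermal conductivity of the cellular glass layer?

k ≈ 0.0501 W/(m·K)

Thermal resistances in series:
R_inner film = 1/(h_i·A) = 1/(12.6×15.5) = 0.00512 K/W
R_carbon steel = L/(kA) = 0.0038/(43.2×15.5) = 5.675×10^-6 K/W
Sum of known resistances R_other = 0.005126 K/W
Total R = ΔT/Q = 72/538 = 0.1338 K/W
R_cellular glass = R_total − R_other = 0.1287 K/W
k = L/(R·A) = 0.1/(0.1287×15.5)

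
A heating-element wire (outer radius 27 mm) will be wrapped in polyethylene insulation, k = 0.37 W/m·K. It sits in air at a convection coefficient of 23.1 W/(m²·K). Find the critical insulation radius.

For a cylinder r_cr = k/h = 0.37/23.1
r_cr = 16 mm; since the bare radius (27 mm) is above r_cr, any added insulation will reduce heat loss.

r_cr ≈ 16 mm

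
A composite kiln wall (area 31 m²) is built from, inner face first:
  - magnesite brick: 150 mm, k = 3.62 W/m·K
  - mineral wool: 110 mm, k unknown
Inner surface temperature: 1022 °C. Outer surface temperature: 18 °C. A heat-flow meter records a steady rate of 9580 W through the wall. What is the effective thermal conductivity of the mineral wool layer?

Model the wall as resistances in series:
R_magnesite brick = L/(kA) = 0.15/(3.62×31) = 0.001337 K/W
Sum of known resistances R_other = 0.001337 K/W
Total R = ΔT/Q = 1004/9580 = 0.1048 K/W
R_mineral wool = R_total − R_other = 0.1035 K/W
k = L/(R·A) = 0.11/(0.1035×31)

k ≈ 0.0343 W/(m·K)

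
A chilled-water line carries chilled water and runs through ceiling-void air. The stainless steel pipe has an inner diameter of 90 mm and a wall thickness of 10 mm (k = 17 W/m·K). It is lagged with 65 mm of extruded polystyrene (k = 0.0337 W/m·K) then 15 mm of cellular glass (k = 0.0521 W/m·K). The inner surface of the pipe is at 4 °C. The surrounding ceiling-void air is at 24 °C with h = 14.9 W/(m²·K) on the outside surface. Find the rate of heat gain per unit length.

q′ ≈ 4.85 W/m

Per-layer cylindrical resistances, series-summed:
R_stainless steel pipe wall = ln(55/45)/(2π×17×1) = 0.001879 K/W
R_extruded polystyrene = ln(120/55)/(2π×0.0337×1) = 3.684 K/W
R_cellular glass = ln(135/120)/(2π×0.0521×1) = 0.3598 K/W
R_outer film = 1/(h_o·2πr_oL) = 1/(14.9×2π×0.135×1) = 0.07912 K/W
R_total = 4.125 K/W
Q = ΔT/R_total = 20/4.125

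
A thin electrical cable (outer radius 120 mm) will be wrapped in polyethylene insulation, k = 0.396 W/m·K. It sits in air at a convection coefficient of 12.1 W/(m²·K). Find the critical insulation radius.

For a cylinder r_cr = k/h = 0.396/12.1
r_cr = 32.7 mm; since the bare radius (120 mm) is above r_cr, any added insulation will reduce heat loss.

r_cr ≈ 32.7 mm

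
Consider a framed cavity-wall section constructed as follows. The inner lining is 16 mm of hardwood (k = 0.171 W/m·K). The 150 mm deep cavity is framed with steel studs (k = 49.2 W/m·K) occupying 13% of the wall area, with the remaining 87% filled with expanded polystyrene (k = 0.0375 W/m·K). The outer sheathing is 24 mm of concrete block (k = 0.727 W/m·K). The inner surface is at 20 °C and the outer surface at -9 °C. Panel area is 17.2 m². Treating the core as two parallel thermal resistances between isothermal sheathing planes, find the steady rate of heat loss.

Q ≈ 3330 W

Sheathing layers in series; stud and cavity paths in parallel between them.
R_inner = 0.016/(0.171×17.2) = 0.00544 K/W
R_stud  = 0.15/(49.2×0.13×17.2) = 0.001363 K/W
R_cav   = 0.15/(0.0375×0.87×17.2) = 0.2673 K/W
1/R_core = 1/R_stud + 1/R_cav → R_core = 0.001357 K/W
R_outer = 0.024/(0.727×17.2) = 0.001919 K/W
R_total = 0.008716 K/W
Q = ΔT/R_total = 29/0.008716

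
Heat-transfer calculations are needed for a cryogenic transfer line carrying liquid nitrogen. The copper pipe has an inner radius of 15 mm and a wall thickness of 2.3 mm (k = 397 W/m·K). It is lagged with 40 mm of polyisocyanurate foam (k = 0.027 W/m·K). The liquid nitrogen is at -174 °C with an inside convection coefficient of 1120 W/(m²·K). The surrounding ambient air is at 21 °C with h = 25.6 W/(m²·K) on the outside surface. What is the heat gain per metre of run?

q′ ≈ 27.2 W/m

Cylindrical conduction, so R = ln(r₂/r₁)/(2πkL) per layer, in series:
R_inner film = 1/(h_i·2πr₁L) = 1/(1120×2π×0.015×1) = 0.009474 K/W
R_copper pipe wall = ln(17.3/15)/(2π×397×1) = 5.719×10^-5 K/W
R_polyisocyanurate foam = ln(57.3/17.3)/(2π×0.027×1) = 7.059 K/W
R_outer film = 1/(h_o·2πr_oL) = 1/(25.6×2π×0.0573×1) = 0.1085 K/W
R_total = 7.177 K/W
Q = ΔT/R_total = 195/7.177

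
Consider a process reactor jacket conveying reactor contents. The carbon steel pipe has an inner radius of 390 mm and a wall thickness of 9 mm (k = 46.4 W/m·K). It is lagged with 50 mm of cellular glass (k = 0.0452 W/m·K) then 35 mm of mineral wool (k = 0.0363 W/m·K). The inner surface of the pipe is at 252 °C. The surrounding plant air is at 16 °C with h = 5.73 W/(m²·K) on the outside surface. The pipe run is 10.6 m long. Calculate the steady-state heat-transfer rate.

Q ≈ 3120 W

Radial resistances (cylindrical: R_cond = ln(r_o/r_i)/(2πkL), R_conv = 1/(h·2πrL)):
R_carbon steel pipe wall = ln(399/390)/(2π×46.4×10.6) = 7.383×10^-6 K/W
R_cellular glass = ln(449/399)/(2π×0.0452×10.6) = 0.03922 K/W
R_mineral wool = ln(484/449)/(2π×0.0363×10.6) = 0.03105 K/W
R_outer film = 1/(h_o·2πr_oL) = 1/(5.73×2π×0.484×10.6) = 0.005414 K/W
R_total = 0.07569 K/W
Q = ΔT/R_total = 236/0.07569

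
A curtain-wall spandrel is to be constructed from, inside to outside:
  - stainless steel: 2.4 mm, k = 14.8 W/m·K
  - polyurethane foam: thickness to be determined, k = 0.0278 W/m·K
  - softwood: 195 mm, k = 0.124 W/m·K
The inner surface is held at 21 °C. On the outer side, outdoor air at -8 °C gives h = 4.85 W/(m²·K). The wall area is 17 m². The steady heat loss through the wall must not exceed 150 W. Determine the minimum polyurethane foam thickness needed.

Treating each layer as a thermal resistance in series:
R_stainless steel = L/(kA) = 0.0024/(14.8×17) = 9.539×10^-6 K/W
R_softwood = L/(kA) = 0.195/(0.124×17) = 0.0925 K/W
R_outer film = 1/(h_o·A) = 1/(4.85×17) = 0.01213 K/W
Sum of the known resistances R_other = 0.1046 K/W
Required total resistance R_tot = ΔT/Q_allow = 29/150 = 0.1933 K/W
R_polyurethane foam = R_tot − R_other = 0.08869 K/W
L = R·k·A = 0.08869×0.0278×17

L ≈ 41.9 mm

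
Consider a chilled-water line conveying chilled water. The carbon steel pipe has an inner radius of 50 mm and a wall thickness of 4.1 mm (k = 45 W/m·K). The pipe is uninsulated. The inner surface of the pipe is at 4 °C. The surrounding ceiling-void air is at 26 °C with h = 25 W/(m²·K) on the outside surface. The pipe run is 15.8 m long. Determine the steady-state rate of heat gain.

Q ≈ 2950 W

For a radial system each layer contributes R = ln(r_out/r_in)/(2πkL); films add R = 1/(hA).
R_carbon steel pipe wall = ln(54.1/50)/(2π×45×15.8) = 1.764×10^-5 K/W
R_outer film = 1/(h_o·2πr_oL) = 1/(25×2π×0.0541×15.8) = 0.007448 K/W
R_total = 0.007465 K/W
Q = ΔT/R_total = 22/0.007465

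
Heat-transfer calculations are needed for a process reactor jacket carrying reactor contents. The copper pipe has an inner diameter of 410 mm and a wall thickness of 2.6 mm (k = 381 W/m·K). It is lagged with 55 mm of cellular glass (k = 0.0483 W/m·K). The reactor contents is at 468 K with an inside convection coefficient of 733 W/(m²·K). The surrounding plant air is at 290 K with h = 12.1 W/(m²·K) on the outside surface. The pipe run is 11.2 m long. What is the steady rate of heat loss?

Cylindrical conduction, so R = ln(r₂/r₁)/(2πkL) per layer, in series:
R_inner film = 1/(h_i·2πr₁L) = 1/(733×2π×0.205×11.2) = 9.457×10^-5 K/W
R_copper pipe wall = ln(207.6/205)/(2π×381×11.2) = 4.701×10^-7 K/W
R_cellular glass = ln(262.6/207.6)/(2π×0.0483×11.2) = 0.06914 K/W
R_outer film = 1/(h_o·2πr_oL) = 1/(12.1×2π×0.2626×11.2) = 0.004472 K/W
R_total = 0.07371 K/W
Q = ΔT/R_total = 178/0.07371

Q ≈ 2410 W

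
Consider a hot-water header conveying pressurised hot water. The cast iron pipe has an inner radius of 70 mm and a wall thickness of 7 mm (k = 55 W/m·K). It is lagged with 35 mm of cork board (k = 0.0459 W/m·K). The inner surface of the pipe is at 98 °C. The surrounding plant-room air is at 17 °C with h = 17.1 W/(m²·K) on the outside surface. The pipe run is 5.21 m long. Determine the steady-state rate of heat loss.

For a radial system each layer contributes R = ln(r_out/r_in)/(2πkL); films add R = 1/(hA).
R_cast iron pipe wall = ln(77/70)/(2π×55×5.21) = 5.294×10^-5 K/W
R_cork board = ln(112/77)/(2π×0.0459×5.21) = 0.2494 K/W
R_outer film = 1/(h_o·2πr_oL) = 1/(17.1×2π×0.112×5.21) = 0.01595 K/W
R_total = 0.2654 K/W
Q = ΔT/R_total = 81/0.2654

Q ≈ 305 W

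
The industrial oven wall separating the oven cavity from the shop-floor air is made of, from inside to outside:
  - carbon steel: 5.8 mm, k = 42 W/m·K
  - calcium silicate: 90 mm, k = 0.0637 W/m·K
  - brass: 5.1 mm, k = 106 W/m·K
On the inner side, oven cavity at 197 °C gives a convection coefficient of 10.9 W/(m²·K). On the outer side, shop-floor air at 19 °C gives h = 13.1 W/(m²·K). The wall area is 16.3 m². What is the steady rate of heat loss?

Thermal resistances in series:
R_inner film = 1/(h_i·A) = 1/(10.9×16.3) = 0.005628 K/W
R_carbon steel = L/(kA) = 0.0058/(42×16.3) = 8.472×10^-6 K/W
R_calcium silicate = L/(kA) = 0.09/(0.0637×16.3) = 0.08668 K/W
R_brass = L/(kA) = 0.0051/(106×16.3) = 2.952×10^-6 K/W
R_outer film = 1/(h_o·A) = 1/(13.1×16.3) = 0.004683 K/W
R_total = 0.097 K/W
Q = ΔT / R_total = 178 / 0.097

Q ≈ 1840 W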